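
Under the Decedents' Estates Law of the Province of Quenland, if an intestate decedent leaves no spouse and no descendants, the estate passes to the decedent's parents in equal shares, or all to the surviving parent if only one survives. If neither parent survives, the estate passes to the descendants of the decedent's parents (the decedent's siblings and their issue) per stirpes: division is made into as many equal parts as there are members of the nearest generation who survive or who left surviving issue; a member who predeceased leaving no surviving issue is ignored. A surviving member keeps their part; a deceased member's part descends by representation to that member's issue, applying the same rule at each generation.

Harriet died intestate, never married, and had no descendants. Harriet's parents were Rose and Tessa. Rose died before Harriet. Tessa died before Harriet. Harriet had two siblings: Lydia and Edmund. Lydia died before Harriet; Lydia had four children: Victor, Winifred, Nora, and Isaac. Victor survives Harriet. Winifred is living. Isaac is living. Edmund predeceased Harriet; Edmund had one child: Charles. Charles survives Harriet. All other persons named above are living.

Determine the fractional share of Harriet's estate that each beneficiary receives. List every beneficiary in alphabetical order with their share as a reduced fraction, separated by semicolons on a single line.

Neither parent survives and there are no descendants, so the estate passes to Harriet's siblings and their issue per stirpes.
The estate is divided into 2 equal shares of 1/2 among Lydia, Edmund.
Lydia predeceased; the 1/2 allotted to Lydia's branch passes to Lydia's issue by representation.
The 1/2 is divided into 4 equal shares of 1/8 among Victor, Winifred, Nora, Isaac.
Victor is living and takes 1/8.
Winifred is living and takes 1/8.
Nora is living and takes 1/8.
Isaac is living and takes 1/8.
Edmund predeceased; the 1/2 allotted to Edmund's branch passes to Edmund's issue by representation.
Charles is the sole taker at this level and receives the full 1/2.

Charles 1/2; Isaac 1/8; Nora 1/8; Victor 1/8; Winifred 1/8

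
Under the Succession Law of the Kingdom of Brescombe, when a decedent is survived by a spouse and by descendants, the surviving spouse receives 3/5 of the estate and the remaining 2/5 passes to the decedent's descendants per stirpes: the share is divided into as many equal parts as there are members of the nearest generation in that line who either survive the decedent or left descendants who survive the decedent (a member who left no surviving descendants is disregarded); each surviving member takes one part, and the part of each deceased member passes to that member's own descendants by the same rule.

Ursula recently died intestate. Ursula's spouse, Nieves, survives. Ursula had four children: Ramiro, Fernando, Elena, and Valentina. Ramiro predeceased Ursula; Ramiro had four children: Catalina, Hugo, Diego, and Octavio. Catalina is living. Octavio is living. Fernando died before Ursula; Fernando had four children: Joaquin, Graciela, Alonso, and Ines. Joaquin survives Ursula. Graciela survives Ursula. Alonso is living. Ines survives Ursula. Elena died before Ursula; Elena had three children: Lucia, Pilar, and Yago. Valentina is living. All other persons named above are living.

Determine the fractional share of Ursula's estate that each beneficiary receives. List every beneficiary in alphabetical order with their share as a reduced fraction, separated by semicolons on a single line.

Nieves, as surviving spouse, takes 3/5.
The remaining 2/5 passes to Ursula's descendants per stirpes.
The 2/5 is divided into 4 equal shares of 1/10 among Ramiro, Fernando, Elena, Valentina.
Ramiro predeceased; the 1/10 allotted to Ramiro's branch passes to Ramiro's issue by representation.
The 1/10 is divided into 4 equal shares of 1/40 among Catalina, Hugo, Diego, Octavio.
Catalina is living and takes 1/40.
Hugo is living and takes 1/40.
Diego is living and takes 1/40.
Octavio is living and takes 1/40.
Fernando predeceased; the 1/10 allotted to Fernando's branch passes to Fernando's issue by representation.
The 1/10 is divided into 4 equal shares of 1/40 among Joaquin, Graciela, Alonso, Ines.
Joaquin is living and takes 1/40.
Graciela is living and takes 1/40.
Alonso is living and takes 1/40.
Ines is living and takes 1/40.
Elena predeceased; the 1/10 allotted to Elena's branch passes to Elena's issue by representation.
The 1/10 is divided into 3 equal shares of 1/30 among Lucia, Pilar, Yago.
Lucia is living and takes 1/30.
Pilar is living and takes 1/30.
Yago is living and takes 1/30.
Valentina is living and takes 1/10.

Alonso 1/40; Catalina 1/40; Diego 1/40; Graciela 1/40; Hugo 1/40; Ines 1/40; Joaquin 1/40; Lucia 1/30; Nieves 3/5; Octavio 1/40; Pilar 1/30; Valentina 1/10; Yago 1/30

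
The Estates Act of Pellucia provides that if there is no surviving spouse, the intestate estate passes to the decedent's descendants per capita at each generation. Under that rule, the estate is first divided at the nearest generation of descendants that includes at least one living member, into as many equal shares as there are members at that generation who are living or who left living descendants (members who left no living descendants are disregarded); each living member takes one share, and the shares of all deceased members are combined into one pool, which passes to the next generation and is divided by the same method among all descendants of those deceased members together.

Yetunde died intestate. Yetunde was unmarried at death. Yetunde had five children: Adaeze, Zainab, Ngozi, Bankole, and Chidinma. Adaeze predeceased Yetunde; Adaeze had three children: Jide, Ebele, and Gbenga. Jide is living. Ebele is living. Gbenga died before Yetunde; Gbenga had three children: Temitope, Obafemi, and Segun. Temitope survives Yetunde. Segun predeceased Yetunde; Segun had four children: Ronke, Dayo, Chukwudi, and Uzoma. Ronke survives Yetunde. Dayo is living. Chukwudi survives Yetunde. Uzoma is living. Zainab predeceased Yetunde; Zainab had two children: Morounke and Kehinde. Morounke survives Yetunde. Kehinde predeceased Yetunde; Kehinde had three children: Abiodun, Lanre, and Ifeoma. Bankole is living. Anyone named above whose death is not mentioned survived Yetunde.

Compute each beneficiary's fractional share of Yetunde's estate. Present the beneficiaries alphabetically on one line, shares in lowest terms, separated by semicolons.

There is no surviving spouse, so the entire estate passes to Yetunde's descendants per capita at each generation.
At generation 1 (Adaeze, Zainab, Ngozi, Bankole, Chidinma) there are 5 shares of (1)/5 = 1/5 each.
Living: Ngozi, Bankole, and Chidinma — each takes 1/5.
Deceased: Adaeze and Zainab. Their combined 2/5 is pooled and carried to generation 2.
At generation 2 (Jide, Ebele, Gbenga, Morounke, Kehinde) there are 5 shares of (2/5)/5 = 2/25 each.
Living: Jide, Ebele, and Morounke — each takes 2/25.
Deceased: Gbenga and Kehinde. Their combined 4/25 is pooled and carried to generation 3.
At generation 3 (Temitope, Obafemi, Segun, Abiodun, Lanre, Ifeoma) there are 6 shares of (4/25)/6 = 2/75 each.
Living: Temitope, Obafemi, Abiodun, Lanre, and Ifeoma — each takes 2/75.
Deceased: Segun. That 2/75 share is carried to generation 4.
At generation 4 (Ronke, Dayo, Chukwudi, Uzoma) there are 4 shares of (2/75)/4 = 1/150 each.
Living: Ronke, Dayo, Chukwudi, and Uzoma — each takes 1/150.

Abiodun 2/75; Bankole 1/5; Chidinma 1/5; Chukwudi 1/150; Dayo 1/150; Ebele 2/25; Ifeoma 2/75; Jide 2/25; Lanre 2/75; Morounke 2/25; Ngozi 1/5; Obafemi 2/75; Ronke 1/150; Temitope 2/75; Uzoma 1/150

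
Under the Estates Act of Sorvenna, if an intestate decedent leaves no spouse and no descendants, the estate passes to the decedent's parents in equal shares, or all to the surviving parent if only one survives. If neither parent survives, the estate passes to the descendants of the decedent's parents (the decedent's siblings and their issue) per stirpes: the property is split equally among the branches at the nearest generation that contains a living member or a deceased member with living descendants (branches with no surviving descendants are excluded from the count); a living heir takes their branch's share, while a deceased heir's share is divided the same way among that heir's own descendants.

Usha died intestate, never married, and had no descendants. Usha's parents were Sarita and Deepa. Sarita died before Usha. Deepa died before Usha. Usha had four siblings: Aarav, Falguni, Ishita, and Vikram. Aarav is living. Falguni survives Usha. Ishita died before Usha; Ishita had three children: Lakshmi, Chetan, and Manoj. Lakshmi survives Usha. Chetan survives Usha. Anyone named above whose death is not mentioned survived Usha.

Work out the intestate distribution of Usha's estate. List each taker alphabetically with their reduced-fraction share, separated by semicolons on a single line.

Aarav 1/4; Chetan 1/12; Falguni 1/4; Lakshmi 1/12; Manoj 1/12; Vikram 1/4

Neither parent survives and there are no descendants, so the estate passes to Usha's siblings and their issue per stirpes.
The estate is divided into 4 equal shares of 1/4 among Aarav, Falguni, Ishita, Vikram.
Aarav is living and takes 1/4.
Falguni is living and takes 1/4.
Ishita predeceased; the 1/4 allotted to Ishita's branch passes to Ishita's issue by representation.
The 1/4 is divided into 3 equal shares of 1/12 among Lakshmi, Chetan, Manoj.
Lakshmi is living and takes 1/12.
Chetan is living and takes 1/12.
Manoj is living and takes 1/12.
Vikram is living and takes 1/4.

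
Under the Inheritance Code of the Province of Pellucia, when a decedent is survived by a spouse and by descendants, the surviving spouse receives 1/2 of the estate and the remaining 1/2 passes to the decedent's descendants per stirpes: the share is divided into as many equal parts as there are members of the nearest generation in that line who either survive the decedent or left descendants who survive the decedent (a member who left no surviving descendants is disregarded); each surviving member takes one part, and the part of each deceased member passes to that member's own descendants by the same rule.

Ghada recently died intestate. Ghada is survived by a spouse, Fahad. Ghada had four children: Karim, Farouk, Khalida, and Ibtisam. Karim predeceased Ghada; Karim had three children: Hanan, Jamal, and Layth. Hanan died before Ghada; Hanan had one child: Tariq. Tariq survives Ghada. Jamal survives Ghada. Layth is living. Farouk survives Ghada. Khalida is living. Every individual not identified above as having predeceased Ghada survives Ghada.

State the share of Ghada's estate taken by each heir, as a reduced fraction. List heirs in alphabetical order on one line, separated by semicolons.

Fahad, as surviving spouse, takes 1/2.
The remaining 1/2 passes to Ghada's descendants per stirpes.
The 1/2 is divided into 4 equal shares of 1/8 among Karim, Farouk, Khalida, Ibtisam.
Karim predeceased; the 1/8 allotted to Karim's branch passes to Karim's issue by representation.
The 1/8 is divided into 3 equal shares of 1/24 among Hanan, Jamal, Layth.
Hanan predeceased; the 1/24 allotted to Hanan's branch passes to Hanan's issue by representation.
Tariq is the sole taker at this level and receives the full 1/24.
Jamal is living and takes 1/24.
Layth is living and takes 1/24.
Farouk is living and takes 1/8.
Khalida is living and takes 1/8.
Ibtisam is living and takes 1/8.

Fahad 1/2; Farouk 1/8; Ibtisam 1/8; Jamal 1/24; Khalida 1/8; Layth 1/24; Tariq 1/24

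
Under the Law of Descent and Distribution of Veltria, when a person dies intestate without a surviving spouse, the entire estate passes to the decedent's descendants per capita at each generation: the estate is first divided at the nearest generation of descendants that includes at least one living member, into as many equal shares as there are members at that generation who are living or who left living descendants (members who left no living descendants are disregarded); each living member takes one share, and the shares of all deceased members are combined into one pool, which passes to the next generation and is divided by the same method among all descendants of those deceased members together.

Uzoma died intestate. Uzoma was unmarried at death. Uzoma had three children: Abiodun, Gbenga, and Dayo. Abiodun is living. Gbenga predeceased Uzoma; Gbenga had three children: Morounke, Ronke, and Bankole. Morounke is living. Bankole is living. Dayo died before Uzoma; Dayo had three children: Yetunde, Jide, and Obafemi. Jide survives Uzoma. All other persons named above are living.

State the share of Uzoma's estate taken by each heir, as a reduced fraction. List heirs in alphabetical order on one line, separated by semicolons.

There is no surviving spouse, so the entire estate passes to Uzoma's descendants per capita at each generation.
At generation 1 (Abiodun, Gbenga, Dayo) there are 3 shares of (1)/3 = 1/3 each.
Living: Abiodun — each takes 1/3.
Deceased: Gbenga and Dayo. Their combined 2/3 is pooled and carried to generation 2.
At generation 2 (Morounke, Ronke, Bankole, Yetunde, Jide, Obafemi) there are 6 shares of (2/3)/6 = 1/9 each.
Living: Morounke, Ronke, Bankole, Yetunde, Jide, and Obafemi — each takes 1/9.

Abiodun 1/3; Bankole 1/9; Jide 1/9; Morounke 1/9; Obafemi 1/9; Ronke 1/9; Yetunde 1/9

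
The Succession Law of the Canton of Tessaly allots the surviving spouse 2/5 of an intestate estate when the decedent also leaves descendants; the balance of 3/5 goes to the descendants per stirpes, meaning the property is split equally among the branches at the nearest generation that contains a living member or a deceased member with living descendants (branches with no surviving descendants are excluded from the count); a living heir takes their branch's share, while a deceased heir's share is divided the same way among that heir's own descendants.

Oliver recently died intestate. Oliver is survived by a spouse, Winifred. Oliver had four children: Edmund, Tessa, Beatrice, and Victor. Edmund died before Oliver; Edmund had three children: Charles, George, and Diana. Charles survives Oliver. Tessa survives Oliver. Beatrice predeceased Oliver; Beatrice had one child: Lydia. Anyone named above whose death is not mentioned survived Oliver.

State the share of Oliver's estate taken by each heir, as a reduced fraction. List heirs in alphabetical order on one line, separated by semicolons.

Charles 1/20; Diana 1/20; George 1/20; Lydia 3/20; Tessa 3/20; Victor 3/20; Winifred 2/5

Winifred, as surviving spouse, takes 2/5.
The remaining 3/5 passes to Oliver's descendants per stirpes.
The 3/5 is divided into 4 equal shares of 3/20 among Edmund, Tessa, Beatrice, Victor.
Edmund predeceased; the 3/20 allotted to Edmund's branch passes to Edmund's issue by representation.
The 3/20 is divided into 3 equal shares of 1/20 among Charles, George, Diana.
Charles is living and takes 1/20.
George is living and takes 1/20.
Diana is living and takes 1/20.
Tessa is living and takes 3/20.
Beatrice predeceased; the 3/20 allotted to Beatrice's branch passes to Beatrice's issue by representation.
Lydia is the sole taker at this level and receives the full 3/20.
Victor is living and takes 3/20.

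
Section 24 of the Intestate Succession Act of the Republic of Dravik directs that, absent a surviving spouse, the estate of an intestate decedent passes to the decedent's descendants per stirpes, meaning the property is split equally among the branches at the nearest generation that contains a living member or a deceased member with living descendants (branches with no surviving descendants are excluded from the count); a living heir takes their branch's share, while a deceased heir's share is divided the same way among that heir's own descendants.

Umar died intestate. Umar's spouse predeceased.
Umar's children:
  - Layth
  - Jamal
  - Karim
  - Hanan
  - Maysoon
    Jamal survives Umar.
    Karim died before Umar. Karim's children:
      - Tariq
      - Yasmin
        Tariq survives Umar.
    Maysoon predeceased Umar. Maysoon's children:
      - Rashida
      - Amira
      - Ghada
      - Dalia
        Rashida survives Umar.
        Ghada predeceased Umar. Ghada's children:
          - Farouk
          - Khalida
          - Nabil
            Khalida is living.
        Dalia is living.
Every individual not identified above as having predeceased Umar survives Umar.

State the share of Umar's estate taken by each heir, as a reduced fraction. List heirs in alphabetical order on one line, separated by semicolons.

There is no surviving spouse, so the entire estate passes to Umar's descendants per stirpes.
The estate is divided into 5 equal shares of 1/5 among Layth, Jamal, Karim, Hanan, Maysoon.
Layth is living and takes 1/5.
Jamal is living and takes 1/5.
Karim predeceased; the 1/5 allotted to Karim's branch passes to Karim's issue by representation.
The 1/5 is divided into 2 equal shares of 1/10 among Tariq, Yasmin.
Tariq is living and takes 1/10.
Yasmin is living and takes 1/10.
Hanan is living and takes 1/5.
Maysoon predeceased; the 1/5 allotted to Maysoon's branch passes to Maysoon's issue by representation.
The 1/5 is divided into 4 equal shares of 1/20 among Rashida, Amira, Ghada, Dalia.
Rashida is living and takes 1/20.
Amira is living and takes 1/20.
Ghada predeceased; the 1/20 allotted to Ghada's branch passes to Ghada's issue by representation.
The 1/20 is divided into 3 equal shares of 1/60 among Farouk, Khalida, Nabil.
Farouk is living and takes 1/60.
Khalida is living and takes 1/60.
Nabil is living and takes 1/60.
Dalia is living and takes 1/20.

Amira 1/20; Dalia 1/20; Farouk 1/60; Hanan 1/5; Jamal 1/5; Khalida 1/60; Layth 1/5; Nabil 1/60; Rashida 1/20; Tariq 1/10; Yasmin 1/10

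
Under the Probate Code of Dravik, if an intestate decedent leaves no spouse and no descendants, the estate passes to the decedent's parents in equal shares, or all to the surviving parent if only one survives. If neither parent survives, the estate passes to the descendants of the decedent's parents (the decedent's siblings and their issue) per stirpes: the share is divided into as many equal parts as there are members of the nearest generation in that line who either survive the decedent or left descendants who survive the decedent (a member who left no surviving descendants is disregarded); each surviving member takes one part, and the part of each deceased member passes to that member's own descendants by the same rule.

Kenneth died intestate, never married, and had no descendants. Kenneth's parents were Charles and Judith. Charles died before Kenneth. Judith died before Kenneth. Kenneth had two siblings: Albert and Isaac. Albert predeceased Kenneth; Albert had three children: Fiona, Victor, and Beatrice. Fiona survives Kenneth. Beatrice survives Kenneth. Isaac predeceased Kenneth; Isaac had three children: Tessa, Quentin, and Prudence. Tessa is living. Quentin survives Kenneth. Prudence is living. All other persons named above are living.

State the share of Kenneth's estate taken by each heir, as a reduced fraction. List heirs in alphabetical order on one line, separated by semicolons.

Beatrice 1/6; Fiona 1/6; Prudence 1/6; Quentin 1/6; Tessa 1/6; Victor 1/6

Neither parent survives and there are no descendants, so the estate passes to Kenneth's siblings and their issue per stirpes.
The estate is divided into 2 equal shares of 1/2 among Albert, Isaac.
Albert predeceased; the 1/2 allotted to Albert's branch passes to Albert's issue by representation.
The 1/2 is divided into 3 equal shares of 1/6 among Fiona, Victor, Beatrice.
Fiona is living and takes 1/6.
Victor is living and takes 1/6.
Beatrice is living and takes 1/6.
Isaac predeceased; the 1/2 allotted to Isaac's branch passes to Isaac's issue by representation.
The 1/2 is divided into 3 equal shares of 1/6 among Tessa, Quentin, Prudence.
Tessa is living and takes 1/6.
Quentin is living and takes 1/6.
Prudence is living and takes 1/6.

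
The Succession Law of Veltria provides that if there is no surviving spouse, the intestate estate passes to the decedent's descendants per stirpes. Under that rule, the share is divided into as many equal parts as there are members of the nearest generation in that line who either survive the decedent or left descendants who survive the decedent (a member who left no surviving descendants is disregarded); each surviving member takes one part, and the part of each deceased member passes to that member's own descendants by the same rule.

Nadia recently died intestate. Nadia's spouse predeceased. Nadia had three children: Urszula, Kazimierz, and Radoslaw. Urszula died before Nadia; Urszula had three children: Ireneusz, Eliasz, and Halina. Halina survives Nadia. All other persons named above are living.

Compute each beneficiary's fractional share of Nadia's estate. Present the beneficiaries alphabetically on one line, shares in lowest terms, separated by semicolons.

There is no surviving spouse, so the entire estate passes to Nadia's descendants per stirpes.
The estate is divided into 3 equal shares of 1/3 among Urszula, Kazimierz, Radoslaw.
Urszula predeceased; the 1/3 allotted to Urszula's branch passes to Urszula's issue by representation.
The 1/3 is divided into 3 equal shares of 1/9 among Ireneusz, Eliasz, Halina.
Ireneusz is living and takes 1/9.
Eliasz is living and takes 1/9.
Halina is living and takes 1/9.
Kazimierz is living and takes 1/3.
Radoslaw is living and takes 1/3.

Eliasz 1/9; Halina 1/9; Ireneusz 1/9; Kazimierz 1/3; Radoslaw 1/3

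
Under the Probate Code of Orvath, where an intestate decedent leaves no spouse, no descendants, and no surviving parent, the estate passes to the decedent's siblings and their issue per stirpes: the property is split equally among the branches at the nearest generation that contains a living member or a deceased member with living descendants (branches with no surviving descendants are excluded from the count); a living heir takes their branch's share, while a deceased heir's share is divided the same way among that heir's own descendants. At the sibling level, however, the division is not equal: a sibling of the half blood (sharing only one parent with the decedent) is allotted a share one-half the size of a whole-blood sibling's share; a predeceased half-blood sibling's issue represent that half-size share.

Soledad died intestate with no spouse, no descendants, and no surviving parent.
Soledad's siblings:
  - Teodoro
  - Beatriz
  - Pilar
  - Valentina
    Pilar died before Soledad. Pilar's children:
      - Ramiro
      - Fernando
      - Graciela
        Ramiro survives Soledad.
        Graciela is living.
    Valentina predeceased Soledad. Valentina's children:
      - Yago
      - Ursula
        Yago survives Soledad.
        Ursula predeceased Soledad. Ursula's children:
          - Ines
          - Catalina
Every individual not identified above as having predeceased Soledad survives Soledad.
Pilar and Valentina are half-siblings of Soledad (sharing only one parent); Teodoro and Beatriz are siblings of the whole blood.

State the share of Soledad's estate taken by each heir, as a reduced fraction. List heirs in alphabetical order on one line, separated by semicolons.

No spouse, descendants, or parent survives, so the estate passes to Soledad's siblings per stirpes.
Half-blood siblings count for one-half the weight of whole-blood siblings at the initial division.
Dividing 1 in proportion to weights (total weight 3): Teodoro (weight 1) → 1/3; Beatriz (weight 1) → 1/3; Pilar (weight 1/2) → 1/6; Valentina (weight 1/2) → 1/6.
Teodoro is living and takes 1/3.
Beatriz is living and takes 1/3.
Pilar predeceased; the 1/6 allotted to Pilar's branch passes to Pilar's issue by representation.
The 1/6 is divided into 3 equal shares of 1/18 among Ramiro, Fernando, Graciela.
Ramiro is living and takes 1/18.
Fernando is living and takes 1/18.
Graciela is living and takes 1/18.
Valentina predeceased; the 1/6 allotted to Valentina's branch passes to Valentina's issue by representation.
The 1/6 is divided into 2 equal shares of 1/12 among Yago, Ursula.
Yago is living and takes 1/12.
Ursula predeceased; the 1/12 allotted to Ursula's branch passes to Ursula's issue by representation.
The 1/12 is divided into 2 equal shares of 1/24 among Ines, Catalina.
Ines is living and takes 1/24.
Catalina is living and takes 1/24.

Beatriz 1/3; Catalina 1/24; Fernando 1/18; Graciela 1/18; Ines 1/24; Ramiro 1/18; Teodoro 1/3; Yago 1/12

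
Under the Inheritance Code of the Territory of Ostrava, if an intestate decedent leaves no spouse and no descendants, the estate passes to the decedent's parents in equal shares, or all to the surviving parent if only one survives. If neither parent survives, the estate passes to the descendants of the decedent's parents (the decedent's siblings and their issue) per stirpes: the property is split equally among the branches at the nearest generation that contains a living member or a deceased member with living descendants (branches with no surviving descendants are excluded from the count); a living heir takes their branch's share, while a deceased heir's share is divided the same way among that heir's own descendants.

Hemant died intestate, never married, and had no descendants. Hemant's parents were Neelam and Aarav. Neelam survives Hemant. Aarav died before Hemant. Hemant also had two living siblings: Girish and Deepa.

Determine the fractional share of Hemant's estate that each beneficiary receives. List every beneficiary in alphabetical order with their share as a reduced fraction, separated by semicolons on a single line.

Neelam 1

Only one parent, Neelam, survives, so Neelam takes the entire estate. The siblings take nothing because a surviving parent has priority.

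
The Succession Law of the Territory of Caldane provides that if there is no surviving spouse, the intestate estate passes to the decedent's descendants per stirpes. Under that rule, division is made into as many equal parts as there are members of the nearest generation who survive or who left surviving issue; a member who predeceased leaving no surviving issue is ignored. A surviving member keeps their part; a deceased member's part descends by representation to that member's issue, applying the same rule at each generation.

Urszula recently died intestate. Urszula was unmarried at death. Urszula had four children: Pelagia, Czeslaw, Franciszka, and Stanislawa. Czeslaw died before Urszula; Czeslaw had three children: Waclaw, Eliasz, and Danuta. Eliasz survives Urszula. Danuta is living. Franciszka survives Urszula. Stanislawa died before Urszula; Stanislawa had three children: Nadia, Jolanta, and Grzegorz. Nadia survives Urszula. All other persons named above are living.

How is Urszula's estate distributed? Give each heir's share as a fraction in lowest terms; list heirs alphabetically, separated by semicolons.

Danuta 1/12; Eliasz 1/12; Franciszka 1/4; Grzegorz 1/12; Jolanta 1/12; Nadia 1/12; Pelagia 1/4; Waclaw 1/12

There is no surviving spouse, so the entire estate passes to Urszula's descendants per stirpes.
The estate is divided into 4 equal shares of 1/4 among Pelagia, Czeslaw, Franciszka, Stanislawa.
Pelagia is living and takes 1/4.
Czeslaw predeceased; the 1/4 allotted to Czeslaw's branch passes to Czeslaw's issue by representation.
The 1/4 is divided into 3 equal shares of 1/12 among Waclaw, Eliasz, Danuta.
Waclaw is living and takes 1/12.
Eliasz is living and takes 1/12.
Danuta is living and takes 1/12.
Franciszka is living and takes 1/4.
Stanislawa predeceased; the 1/4 allotted to Stanislawa's branch passes to Stanislawa's issue by representation.
The 1/4 is divided into 3 equal shares of 1/12 among Nadia, Jolanta, Grzegorz.
Nadia is living and takes 1/12.
Jolanta is living and takes 1/12.
Grzegorz is living and takes 1/12.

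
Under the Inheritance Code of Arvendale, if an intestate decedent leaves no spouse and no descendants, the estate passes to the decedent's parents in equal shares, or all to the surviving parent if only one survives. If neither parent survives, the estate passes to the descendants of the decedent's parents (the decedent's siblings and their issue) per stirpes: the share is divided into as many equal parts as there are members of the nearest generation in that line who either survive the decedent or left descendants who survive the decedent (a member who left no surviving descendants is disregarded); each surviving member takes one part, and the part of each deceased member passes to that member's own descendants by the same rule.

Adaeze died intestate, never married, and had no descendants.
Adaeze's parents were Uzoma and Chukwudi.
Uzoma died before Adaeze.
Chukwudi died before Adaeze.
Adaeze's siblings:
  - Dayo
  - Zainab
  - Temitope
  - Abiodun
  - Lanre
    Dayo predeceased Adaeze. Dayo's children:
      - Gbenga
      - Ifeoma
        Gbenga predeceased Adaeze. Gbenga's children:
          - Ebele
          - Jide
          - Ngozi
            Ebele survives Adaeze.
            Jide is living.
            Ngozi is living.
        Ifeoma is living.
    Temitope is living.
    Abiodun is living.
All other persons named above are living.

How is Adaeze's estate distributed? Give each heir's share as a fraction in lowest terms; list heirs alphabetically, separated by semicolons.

Abiodun 1/5; Ebele 1/30; Ifeoma 1/10; Jide 1/30; Lanre 1/5; Ngozi 1/30; Temitope 1/5; Zainab 1/5

Neither parent survives and there are no descendants, so the estate passes to Adaeze's siblings and their issue per stirpes.
The estate is divided into 5 equal shares of 1/5 among Dayo, Zainab, Temitope, Abiodun, Lanre.
Dayo predeceased; the 1/5 allotted to Dayo's branch passes to Dayo's issue by representation.
The 1/5 is divided into 2 equal shares of 1/10 among Gbenga, Ifeoma.
Gbenga predeceased; the 1/10 allotted to Gbenga's branch passes to Gbenga's issue by representation.
The 1/10 is divided into 3 equal shares of 1/30 among Ebele, Jide, Ngozi.
Ebele is living and takes 1/30.
Jide is living and takes 1/30.
Ngozi is living and takes 1/30.
Ifeoma is living and takes 1/10.
Zainab is living and takes 1/5.
Temitope is living and takes 1/5.
Abiodun is living and takes 1/5.
Lanre is living and takes 1/5.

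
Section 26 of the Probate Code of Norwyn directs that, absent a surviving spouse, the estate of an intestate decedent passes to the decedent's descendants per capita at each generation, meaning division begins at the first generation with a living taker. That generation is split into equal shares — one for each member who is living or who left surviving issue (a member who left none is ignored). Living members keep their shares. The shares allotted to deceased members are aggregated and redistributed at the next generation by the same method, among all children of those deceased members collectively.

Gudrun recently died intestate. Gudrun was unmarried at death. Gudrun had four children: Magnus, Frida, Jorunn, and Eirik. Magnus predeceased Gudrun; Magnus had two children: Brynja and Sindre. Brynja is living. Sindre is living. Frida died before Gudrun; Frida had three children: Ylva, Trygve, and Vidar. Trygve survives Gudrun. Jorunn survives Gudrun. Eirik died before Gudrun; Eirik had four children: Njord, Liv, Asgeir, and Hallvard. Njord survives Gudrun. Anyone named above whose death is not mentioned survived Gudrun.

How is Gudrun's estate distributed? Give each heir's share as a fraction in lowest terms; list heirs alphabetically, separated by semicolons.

There is no surviving spouse, so the entire estate passes to Gudrun's descendants per capita at each generation.
At generation 1 (Magnus, Frida, Jorunn, Eirik) there are 4 shares of (1)/4 = 1/4 each.
Living: Jorunn — each takes 1/4.
Deceased: Magnus, Frida, and Eirik. Their combined 3/4 is pooled and carried to generation 2.
At generation 2 (Brynja, Sindre, Ylva, Trygve, Vidar, Njord, Liv, Asgeir, Hallvard) there are 9 shares of (3/4)/9 = 1/12 each.
Living: Brynja, Sindre, Ylva, Trygve, Vidar, Njord, Liv, Asgeir, and Hallvard — each takes 1/12.

Asgeir 1/12; Brynja 1/12; Hallvard 1/12; Jorunn 1/4; Liv 1/12; Njord 1/12; Sindre 1/12; Trygve 1/12; Vidar 1/12; Ylva 1/12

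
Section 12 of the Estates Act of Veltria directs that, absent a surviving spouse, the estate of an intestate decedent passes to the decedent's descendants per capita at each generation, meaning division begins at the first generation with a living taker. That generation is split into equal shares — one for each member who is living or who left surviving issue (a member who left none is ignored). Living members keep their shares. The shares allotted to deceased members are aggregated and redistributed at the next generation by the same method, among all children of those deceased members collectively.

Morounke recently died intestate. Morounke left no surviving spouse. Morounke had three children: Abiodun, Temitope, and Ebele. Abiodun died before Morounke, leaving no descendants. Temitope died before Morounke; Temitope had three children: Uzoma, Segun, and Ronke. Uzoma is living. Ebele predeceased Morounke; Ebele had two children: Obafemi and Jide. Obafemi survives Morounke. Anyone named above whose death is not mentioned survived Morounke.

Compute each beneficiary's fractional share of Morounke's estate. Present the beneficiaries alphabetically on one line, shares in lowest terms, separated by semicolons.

There is no surviving spouse, so the entire estate passes to Morounke's descendants per capita at each generation.
No one at generation 1 (Temitope, Ebele) is living; moving to the next generation.
At generation 2 (Uzoma, Segun, Ronke, Obafemi, Jide) there are 5 shares of (1)/5 = 1/5 each.
Living: Uzoma, Segun, Ronke, Obafemi, and Jide — each takes 1/5.

Jide 1/5; Obafemi 1/5; Ronke 1/5; Segun 1/5; Uzoma 1/5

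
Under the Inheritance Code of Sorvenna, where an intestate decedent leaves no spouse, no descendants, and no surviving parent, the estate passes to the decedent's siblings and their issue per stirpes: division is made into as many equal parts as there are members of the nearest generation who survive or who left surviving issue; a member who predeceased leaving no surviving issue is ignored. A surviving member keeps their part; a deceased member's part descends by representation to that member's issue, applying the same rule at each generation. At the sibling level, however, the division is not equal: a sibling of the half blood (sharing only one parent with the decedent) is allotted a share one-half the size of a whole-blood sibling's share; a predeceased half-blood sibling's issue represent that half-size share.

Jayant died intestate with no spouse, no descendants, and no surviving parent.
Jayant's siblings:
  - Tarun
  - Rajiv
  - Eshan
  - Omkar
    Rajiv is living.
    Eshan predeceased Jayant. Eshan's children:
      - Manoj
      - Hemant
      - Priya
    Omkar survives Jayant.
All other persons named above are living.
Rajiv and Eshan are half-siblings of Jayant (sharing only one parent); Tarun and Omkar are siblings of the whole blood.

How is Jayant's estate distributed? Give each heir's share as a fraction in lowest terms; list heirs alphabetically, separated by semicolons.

Hemant 1/18; Manoj 1/18; Omkar 1/3; Priya 1/18; Rajiv 1/6; Tarun 1/3

No spouse, descendants, or parent survives, so the estate passes to Jayant's siblings per stirpes.
Half-blood siblings count for one-half the weight of whole-blood siblings at the initial division.
Dividing 1 in proportion to weights (total weight 3): Tarun (weight 1) → 1/3; Rajiv (weight 1/2) → 1/6; Eshan (weight 1/2) → 1/6; Omkar (weight 1) → 1/3.
Tarun is living and takes 1/3.
Rajiv is living and takes 1/6.
Eshan predeceased; the 1/6 allotted to Eshan's branch passes to Eshan's issue by representation.
The 1/6 is divided into 3 equal shares of 1/18 among Manoj, Hemant, Priya.
Manoj is living and takes 1/18.
Hemant is living and takes 1/18.
Priya is living and takes 1/18.
Omkar is living and takes 1/3.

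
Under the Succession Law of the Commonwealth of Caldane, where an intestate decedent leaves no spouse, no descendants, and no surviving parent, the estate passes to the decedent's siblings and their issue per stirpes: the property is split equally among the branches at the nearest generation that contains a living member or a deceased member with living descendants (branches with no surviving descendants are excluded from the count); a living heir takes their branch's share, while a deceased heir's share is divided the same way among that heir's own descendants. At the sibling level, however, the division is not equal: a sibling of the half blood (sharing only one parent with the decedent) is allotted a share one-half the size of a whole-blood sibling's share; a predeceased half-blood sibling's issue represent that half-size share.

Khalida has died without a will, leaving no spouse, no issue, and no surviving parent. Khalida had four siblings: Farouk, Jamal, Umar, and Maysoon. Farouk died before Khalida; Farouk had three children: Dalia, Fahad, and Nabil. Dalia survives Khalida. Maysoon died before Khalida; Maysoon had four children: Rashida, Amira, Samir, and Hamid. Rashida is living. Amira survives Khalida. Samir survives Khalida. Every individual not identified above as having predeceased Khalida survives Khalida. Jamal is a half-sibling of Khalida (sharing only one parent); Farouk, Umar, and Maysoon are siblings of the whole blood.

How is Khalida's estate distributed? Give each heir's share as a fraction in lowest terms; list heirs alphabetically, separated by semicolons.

No spouse, descendants, or parent survives, so the estate passes to Khalida's siblings per stirpes.
Half-blood siblings count for one-half the weight of whole-blood siblings at the initial division.
Dividing 1 in proportion to weights (total weight 7/2): Farouk (weight 1) → 2/7; Jamal (weight 1/2) → 1/7; Umar (weight 1) → 2/7; Maysoon (weight 1) → 2/7.
Farouk predeceased; the 2/7 allotted to Farouk's branch passes to Farouk's issue by representation.
The 2/7 is divided into 3 equal shares of 2/21 among Dalia, Fahad, Nabil.
Dalia is living and takes 2/21.
Fahad is living and takes 2/21.
Nabil is living and takes 2/21.
Jamal is living and takes 1/7.
Umar is living and takes 2/7.
Maysoon predeceased; the 2/7 allotted to Maysoon's branch passes to Maysoon's issue by representation.
The 2/7 is divided into 4 equal shares of 1/14 among Rashida, Amira, Samir, Hamid.
Rashida is living and takes 1/14.
Amira is living and takes 1/14.
Samir is living and takes 1/14.
Hamid is living and takes 1/14.

Amira 1/14; Dalia 2/21; Fahad 2/21; Hamid 1/14; Jamal 1/7; Nabil 2/21; Rashida 1/14; Samir 1/14; Umar 2/7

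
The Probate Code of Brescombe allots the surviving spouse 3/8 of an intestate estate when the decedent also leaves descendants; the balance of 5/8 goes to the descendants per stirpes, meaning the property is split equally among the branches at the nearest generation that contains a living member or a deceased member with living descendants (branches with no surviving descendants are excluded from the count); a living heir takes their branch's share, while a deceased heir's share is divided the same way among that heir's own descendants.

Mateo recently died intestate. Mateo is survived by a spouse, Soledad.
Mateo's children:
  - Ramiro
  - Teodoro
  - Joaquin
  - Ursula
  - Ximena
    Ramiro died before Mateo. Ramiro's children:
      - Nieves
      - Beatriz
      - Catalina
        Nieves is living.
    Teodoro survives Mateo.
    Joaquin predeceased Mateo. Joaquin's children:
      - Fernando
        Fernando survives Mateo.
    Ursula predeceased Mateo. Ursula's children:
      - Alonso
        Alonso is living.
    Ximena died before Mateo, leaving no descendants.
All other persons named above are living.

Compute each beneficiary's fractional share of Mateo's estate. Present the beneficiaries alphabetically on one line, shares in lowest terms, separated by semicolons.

Alonso 5/32; Beatriz 5/96; Catalina 5/96; Fernando 5/32; Nieves 5/96; Soledad 3/8; Teodoro 5/32

Soledad, as surviving spouse, takes 3/8.
The remaining 5/8 passes to Mateo's descendants per stirpes.
Ximena left no surviving issue, so that branch lapses and is disregarded.
The 5/8 is divided into 4 equal shares of 5/32 among Ramiro, Teodoro, Joaquin, Ursula.
Ramiro predeceased; the 5/32 allotted to Ramiro's branch passes to Ramiro's issue by representation.
The 5/32 is divided into 3 equal shares of 5/96 among Nieves, Beatriz, Catalina.
Nieves is living and takes 5/96.
Beatriz is living and takes 5/96.
Catalina is living and takes 5/96.
Teodoro is living and takes 5/32.
Joaquin predeceased; the 5/32 allotted to Joaquin's branch passes to Joaquin's issue by representation.
Fernando is the sole taker at this level and receives the full 5/32.
Ursula predeceased; the 5/32 allotted to Ursula's branch passes to Ursula's issue by representation.
Alonso is the sole taker at this level and receives the full 5/32.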